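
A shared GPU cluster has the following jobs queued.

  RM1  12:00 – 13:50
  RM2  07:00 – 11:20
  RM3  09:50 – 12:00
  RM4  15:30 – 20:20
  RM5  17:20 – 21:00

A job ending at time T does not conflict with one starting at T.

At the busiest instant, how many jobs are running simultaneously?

2

Sort all start/end points and keep a running count:
07:00 start RM2 → 1
09:50 start RM3 → 2
11:20 end RM2 → 1
12:00 end RM3 → 0
12:00 start RM1 → 1
13:50 end RM1 → 0
15:30 start RM4 → 1
17:20 start RM5 → 2
20:20 end RM4 → 1
21:00 end RM5 → 0
Peak is 2, at 09:50 (RM2, RM3).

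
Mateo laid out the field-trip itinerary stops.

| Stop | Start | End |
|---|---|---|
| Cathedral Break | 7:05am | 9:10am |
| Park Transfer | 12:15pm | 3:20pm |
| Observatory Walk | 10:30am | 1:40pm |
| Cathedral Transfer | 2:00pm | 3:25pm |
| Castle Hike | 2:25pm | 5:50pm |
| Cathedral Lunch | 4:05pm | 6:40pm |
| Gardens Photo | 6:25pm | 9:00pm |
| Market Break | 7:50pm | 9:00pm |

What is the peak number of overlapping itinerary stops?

3

Walk through starts and ends in time order (an end at T is processed before a start at T):
7:05am start Cathedral Break → 1
9:10am end Cathedral Break → 0
10:30am start Observatory Walk → 1
12:15pm start Park Transfer → 2
1:40pm end Observatory Walk → 1
2:00pm start Cathedral Transfer → 2
2:25pm start Castle Hike → 3
3:20pm end Park Transfer → 2
3:25pm end Cathedral Transfer → 1
4:05pm start Cathedral Lunch → 2
5:50pm end Castle Hike → 1
6:25pm start Gardens Photo → 2
6:40pm end Cathedral Lunch → 1
7:50pm start Market Break → 2
9:00pm end Gardens Photo → 1
9:00pm end Market Break → 0
Peak is 3, at 2:25pm (Castle Hike, Cathedral Transfer, Park Transfer).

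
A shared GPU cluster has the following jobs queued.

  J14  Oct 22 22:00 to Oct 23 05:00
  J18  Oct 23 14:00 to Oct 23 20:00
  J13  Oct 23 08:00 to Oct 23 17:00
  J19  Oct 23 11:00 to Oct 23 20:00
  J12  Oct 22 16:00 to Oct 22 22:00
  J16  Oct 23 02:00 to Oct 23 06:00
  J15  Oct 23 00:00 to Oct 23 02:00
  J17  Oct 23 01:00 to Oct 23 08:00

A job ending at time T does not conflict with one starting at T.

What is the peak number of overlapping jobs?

3

Sweep the timeline, counting +1 at each start and −1 at each end (ends before starts at a tie):
Oct 22 16:00 start J12 → 1
Oct 22 22:00 end J12 → 0
Oct 22 22:00 start J14 → 1
Oct 23 00:00 start J15 → 2
Oct 23 01:00 start J17 → 3
Oct 23 02:00 end J15 → 2
Oct 23 02:00 start J16 → 3
Oct 23 05:00 end J14 → 2
Oct 23 06:00 end J16 → 1
Oct 23 08:00 end J17 → 0
Oct 23 08:00 start J13 → 1
Oct 23 11:00 start J19 → 2
Oct 23 14:00 start J18 → 3
Oct 23 17:00 end J13 → 2
Oct 23 20:00 end J18 → 1
Oct 23 20:00 end J19 → 0
Peak is 3, at Oct 23 01:00 (J14, J15, J17).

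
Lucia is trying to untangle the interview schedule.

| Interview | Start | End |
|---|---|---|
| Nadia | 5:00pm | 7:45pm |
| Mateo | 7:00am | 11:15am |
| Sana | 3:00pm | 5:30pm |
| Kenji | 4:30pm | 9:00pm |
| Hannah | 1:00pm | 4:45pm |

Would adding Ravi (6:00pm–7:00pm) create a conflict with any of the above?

Yes — it overlaps Kenji, Nadia

Mateo: ends 11:15am at or before Ravi starts 6:00pm → clear.
Hannah: ends 4:45pm at or before Ravi starts 6:00pm → clear.
Sana: ends 5:30pm at or before Ravi starts 6:00pm → clear.
Kenji: starts 4:30pm before Ravi ends 7:00pm, and ends 9:00pm after Ravi starts 6:00pm → overlap.
Nadia: starts 5:00pm before Ravi ends 7:00pm, and ends 7:45pm after Ravi starts 6:00pm → overlap.
Ravi overlaps Nadia, Kenji.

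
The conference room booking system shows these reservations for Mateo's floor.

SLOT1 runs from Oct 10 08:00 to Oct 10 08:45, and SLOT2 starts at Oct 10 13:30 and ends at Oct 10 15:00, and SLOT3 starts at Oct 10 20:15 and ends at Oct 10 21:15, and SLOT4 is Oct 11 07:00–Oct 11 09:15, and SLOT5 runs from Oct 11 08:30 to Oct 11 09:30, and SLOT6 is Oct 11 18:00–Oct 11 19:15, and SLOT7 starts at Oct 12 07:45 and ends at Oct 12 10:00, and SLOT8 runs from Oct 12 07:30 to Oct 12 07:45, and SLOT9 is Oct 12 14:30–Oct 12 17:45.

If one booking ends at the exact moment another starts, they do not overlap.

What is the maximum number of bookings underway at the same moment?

2

Sweep the timeline, counting +1 at each start and −1 at each end (ends before starts at a tie):
Oct 10 08:00 start SLOT1 → 1
Oct 10 08:45 end SLOT1 → 0
Oct 10 13:30 start SLOT2 → 1
Oct 10 15:00 end SLOT2 → 0
Oct 10 20:15 start SLOT3 → 1
Oct 10 21:15 end SLOT3 → 0
Oct 11 07:00 start SLOT4 → 1
Oct 11 08:30 start SLOT5 → 2
Oct 11 09:15 end SLOT4 → 1
Oct 11 09:30 end SLOT5 → 0
Oct 11 18:00 start SLOT6 → 1
Oct 11 19:15 end SLOT6 → 0
Oct 12 07:30 start SLOT8 → 1
Oct 12 07:45 end SLOT8 → 0
Oct 12 07:45 start SLOT7 → 1
Oct 12 10:00 end SLOT7 → 0
Oct 12 14:30 start SLOT9 → 1
Oct 12 17:45 end SLOT9 → 0
Peak is 2, at Oct 11 08:30 (SLOT4, SLOT5).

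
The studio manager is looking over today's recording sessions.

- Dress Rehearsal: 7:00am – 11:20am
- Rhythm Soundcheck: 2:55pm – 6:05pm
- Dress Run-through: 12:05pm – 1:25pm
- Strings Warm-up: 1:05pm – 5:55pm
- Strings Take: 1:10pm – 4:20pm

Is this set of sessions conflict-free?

No

Sorted by start: Dress Rehearsal, Dress Run-through, Strings Warm-up, Strings Take, Rhythm Soundcheck.
Dress Run-through starts after Dress Rehearsal ends — done with Dress Rehearsal.
Strings Warm-up starts before Dress Run-through ends → Dress Run-through and Strings Warm-up overlap.
That's a conflict, so the schedule is not conflict-free.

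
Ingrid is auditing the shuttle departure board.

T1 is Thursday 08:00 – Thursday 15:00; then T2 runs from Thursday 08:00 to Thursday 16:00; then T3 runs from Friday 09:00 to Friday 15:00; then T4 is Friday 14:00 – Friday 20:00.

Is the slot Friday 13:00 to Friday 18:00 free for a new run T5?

T1: ends Thursday 15:00 at or before T5 starts Friday 13:00 → clear.
T2: ends Thursday 16:00 at or before T5 starts Friday 13:00 → clear.
T3: starts Friday 09:00 before T5 ends Friday 18:00, and ends Friday 15:00 after T5 starts Friday 13:00 → overlap.
T4: starts Friday 14:00 before T5 ends Friday 18:00, and ends Friday 20:00 after T5 starts Friday 13:00 → overlap.
T5 overlaps T3, T4.

No — it overlaps T3, T4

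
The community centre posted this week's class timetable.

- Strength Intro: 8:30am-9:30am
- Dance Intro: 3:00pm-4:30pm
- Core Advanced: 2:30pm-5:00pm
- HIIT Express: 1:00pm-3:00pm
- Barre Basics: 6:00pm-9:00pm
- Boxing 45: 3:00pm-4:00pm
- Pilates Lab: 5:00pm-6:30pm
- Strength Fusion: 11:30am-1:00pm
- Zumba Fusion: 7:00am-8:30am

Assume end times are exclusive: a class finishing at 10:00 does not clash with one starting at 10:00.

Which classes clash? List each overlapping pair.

Barre Basics & Pilates Lab, Boxing 45 & Core Advanced, Boxing 45 & Dance Intro, Core Advanced & Dance Intro, Core Advanced & HIIT Express

Sorted by start: Zumba Fusion, Strength Intro, Strength Fusion, HIIT Express, Core Advanced, Boxing 45, Dance Intro, Pilates Lab, Barre Basics.
Strength Intro starts exactly when Zumba Fusion ends (back-to-back, no overlap), so Zumba Fusion has no further overlaps.
Strength Fusion starts after Strength Intro ends, so Strength Intro has no further overlaps.
HIIT Express starts exactly when Strength Fusion ends (back-to-back, no overlap), so Strength Fusion has no further overlaps.
Core Advanced starts before HIIT Express ends → HIIT Express and Core Advanced overlap.
Boxing 45 starts exactly when HIIT Express ends (back-to-back, no overlap), so HIIT Express has no further overlaps.
Boxing 45 starts before Core Advanced ends → Core Advanced and Boxing 45 overlap.
Dance Intro starts before Core Advanced ends → Core Advanced and Dance Intro overlap.
Pilates Lab starts exactly when Core Advanced ends (back-to-back, no overlap), so Core Advanced has no further overlaps.
Dance Intro starts before Boxing 45 ends → Boxing 45 and Dance Intro overlap.
Pilates Lab starts after Boxing 45 ends, so Boxing 45 has no further overlaps.
Pilates Lab starts after Dance Intro ends, so Dance Intro has no further overlaps.
Barre Basics starts before Pilates Lab ends → Pilates Lab and Barre Basics overlap.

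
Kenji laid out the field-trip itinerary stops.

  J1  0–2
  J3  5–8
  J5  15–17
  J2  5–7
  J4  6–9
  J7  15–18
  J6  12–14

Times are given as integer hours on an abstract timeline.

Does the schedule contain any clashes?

Sorted by start: J1, J2, J3, J4, J6, J5, J7.
J2 starts after J1 ends; J1 is clear from here.
J3 starts before J2 ends → J2 and J3 overlap.
That's a conflict, so the schedule is not conflict-free.

Yes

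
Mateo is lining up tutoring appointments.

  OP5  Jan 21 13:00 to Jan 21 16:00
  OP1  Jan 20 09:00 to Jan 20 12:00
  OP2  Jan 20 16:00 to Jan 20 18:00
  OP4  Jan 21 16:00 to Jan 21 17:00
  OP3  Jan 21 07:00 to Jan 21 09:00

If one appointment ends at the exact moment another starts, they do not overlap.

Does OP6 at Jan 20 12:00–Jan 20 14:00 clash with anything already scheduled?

No — it doesn't clash with anything

OP1: ends Jan 20 12:00 at or before OP6 starts Jan 20 12:00 → clear.
OP2: starts Jan 20 16:00 at or after OP6 ends Jan 20 14:00 → clear.
OP3: starts Jan 21 07:00 at or after OP6 ends Jan 20 14:00 → clear.
OP5: starts Jan 21 13:00 at or after OP6 ends Jan 20 14:00 → clear.
OP4: starts Jan 21 16:00 at or after OP6 ends Jan 20 14:00 → clear.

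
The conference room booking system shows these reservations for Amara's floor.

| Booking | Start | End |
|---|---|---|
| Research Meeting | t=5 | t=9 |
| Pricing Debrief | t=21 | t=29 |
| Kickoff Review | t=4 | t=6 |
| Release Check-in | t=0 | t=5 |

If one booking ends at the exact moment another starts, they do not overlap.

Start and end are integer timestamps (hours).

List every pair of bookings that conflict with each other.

Sorted by start: Release Check-in, Kickoff Review, Research Meeting, Pricing Debrief.
Kickoff Review starts before Release Check-in ends → Release Check-in and Kickoff Review overlap.
Research Meeting starts exactly when Release Check-in ends (back-to-back, no overlap) — done with Release Check-in.
Research Meeting starts before Kickoff Review ends → Kickoff Review and Research Meeting overlap.
Pricing Debrief starts after Kickoff Review ends.
Pricing Debrief starts after Research Meeting ends.

Kickoff Review & Release Check-in, Kickoff Review & Research Meeting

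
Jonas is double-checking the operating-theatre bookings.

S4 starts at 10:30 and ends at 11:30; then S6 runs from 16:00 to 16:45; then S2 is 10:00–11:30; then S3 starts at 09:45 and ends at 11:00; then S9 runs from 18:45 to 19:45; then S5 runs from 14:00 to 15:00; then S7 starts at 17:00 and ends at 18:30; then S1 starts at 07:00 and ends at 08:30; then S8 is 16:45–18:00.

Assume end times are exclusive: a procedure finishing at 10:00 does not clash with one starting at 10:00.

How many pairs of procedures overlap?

4

Sorted by start: S1, S3, S2, S4, S5, S6, S8, S7, S9.
S3 starts after S1 ends — done with S1.
S2 starts before S3 ends → S3 and S2 overlap.
S4 starts before S3 ends → S3 and S4 overlap.
S5 starts after S3 ends — done with S3.
S4 starts before S2 ends → S2 and S4 overlap.
S5 starts after S2 ends — done with S2.
S5 starts after S4 ends — done with S4.
S6 starts after S5 ends — done with S5.
S8 starts exactly when S6 ends (back-to-back, no overlap) — done with S6.
S7 starts before S8 ends → S8 and S7 overlap.
S9 starts after S8 ends.
S9 starts after S7 ends.
Overlapping pairs: S2 & S3, S2 & S4, S3 & S4, S7 & S8 — 4 in total.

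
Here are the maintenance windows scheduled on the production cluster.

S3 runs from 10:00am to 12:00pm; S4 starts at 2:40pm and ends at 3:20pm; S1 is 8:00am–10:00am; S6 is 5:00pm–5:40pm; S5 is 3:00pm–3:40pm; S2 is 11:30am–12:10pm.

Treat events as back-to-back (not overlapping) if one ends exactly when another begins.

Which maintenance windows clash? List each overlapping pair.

Sorted by start: S1, S3, S2, S4, S5, S6.
S3 starts exactly when S1 ends (back-to-back, no overlap); S1 is clear from here.
S2 starts before S3 ends → S3 and S2 overlap.
S4 starts after S3 ends; S3 is clear from here.
S4 starts after S2 ends; S2 is clear from here.
S5 starts before S4 ends → S4 and S5 overlap.
S6 starts after S4 ends.
S6 starts after S5 ends.

S2 & S3, S4 & S5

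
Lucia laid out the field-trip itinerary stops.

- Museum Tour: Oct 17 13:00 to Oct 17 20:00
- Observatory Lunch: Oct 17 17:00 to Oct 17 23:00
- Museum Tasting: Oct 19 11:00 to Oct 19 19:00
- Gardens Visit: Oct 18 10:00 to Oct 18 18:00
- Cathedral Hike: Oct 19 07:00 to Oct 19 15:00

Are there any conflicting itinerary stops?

Yes

Two intervals overlap when each starts before the other ends.
Sorted by start: Museum Tour, Observatory Lunch, Gardens Visit, Cathedral Hike, Museum Tasting.
Observatory Lunch starts before Museum Tour ends → Museum Tour and Observatory Lunch overlap.
That's a conflict, so the schedule is not conflict-free.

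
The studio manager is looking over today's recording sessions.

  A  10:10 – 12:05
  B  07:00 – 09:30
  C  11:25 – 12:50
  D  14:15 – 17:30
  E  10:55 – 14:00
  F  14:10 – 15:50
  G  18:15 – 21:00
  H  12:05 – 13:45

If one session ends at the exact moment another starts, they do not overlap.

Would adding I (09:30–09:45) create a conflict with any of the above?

B: ends 09:30 at or before I starts 09:30 → clear.
A: starts 10:10 at or after I ends 09:45 → clear.
E: starts 10:55 at or after I ends 09:45 → clear.
C: starts 11:25 at or after I ends 09:45 → clear.
H: starts 12:05 at or after I ends 09:45 → clear.
F: starts 14:10 at or after I ends 09:45 → clear.
D: starts 14:15 at or after I ends 09:45 → clear.
G: starts 18:15 at or after I ends 09:45 → clear.

No — it doesn't clash with anything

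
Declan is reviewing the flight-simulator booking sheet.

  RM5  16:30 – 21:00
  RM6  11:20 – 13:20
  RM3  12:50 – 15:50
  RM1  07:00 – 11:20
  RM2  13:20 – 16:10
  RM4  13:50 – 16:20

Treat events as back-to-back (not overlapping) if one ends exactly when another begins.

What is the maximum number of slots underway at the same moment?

3

Sweep the timeline, counting +1 at each start and −1 at each end (ends before starts at a tie):
07:00 start RM1 → 1
11:20 end RM1 → 0
11:20 start RM6 → 1
12:50 start RM3 → 2
13:20 end RM6 → 1
13:20 start RM2 → 2
13:50 start RM4 → 3
15:50 end RM3 → 2
16:10 end RM2 → 1
16:20 end RM4 → 0
16:30 start RM5 → 1
21:00 end RM5 → 0
Peak is 3, at 13:50 (RM2, RM3, RM4).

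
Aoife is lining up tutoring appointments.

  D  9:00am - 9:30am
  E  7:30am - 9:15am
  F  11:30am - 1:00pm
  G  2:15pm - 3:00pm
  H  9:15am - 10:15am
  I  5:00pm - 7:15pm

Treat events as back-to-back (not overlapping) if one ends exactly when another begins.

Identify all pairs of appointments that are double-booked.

D & E, D & H

Sorted by start: E, D, H, F, G, I.
D starts before E ends → E and D overlap.
H starts exactly when E ends (back-to-back, no overlap), so E has no further overlaps.
H starts before D ends → D and H overlap.
F starts after D ends, so D has no further overlaps.
F starts after H ends, so H has no further overlaps.
G starts after F ends, so F has no further overlaps.
I starts after G ends.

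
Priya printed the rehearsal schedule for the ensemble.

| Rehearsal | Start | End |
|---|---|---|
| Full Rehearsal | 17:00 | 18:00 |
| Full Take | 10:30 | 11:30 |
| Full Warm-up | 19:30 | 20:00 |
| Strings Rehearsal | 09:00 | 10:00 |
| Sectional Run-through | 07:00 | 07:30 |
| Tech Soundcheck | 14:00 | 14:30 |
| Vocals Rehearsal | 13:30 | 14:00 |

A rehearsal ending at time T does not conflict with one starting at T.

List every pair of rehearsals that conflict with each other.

Sorted by start: Sectional Run-through, Strings Rehearsal, Full Take, Vocals Rehearsal, Tech Soundcheck, Full Rehearsal, Full Warm-up.
Strings Rehearsal starts after Sectional Run-through ends; Sectional Run-through is clear from here.
Full Take starts after Strings Rehearsal ends; Strings Rehearsal is clear from here.
Vocals Rehearsal starts after Full Take ends; Full Take is clear from here.
Tech Soundcheck starts exactly when Vocals Rehearsal ends (back-to-back, no overlap); Vocals Rehearsal is clear from here.
Full Rehearsal starts after Tech Soundcheck ends; Tech Soundcheck is clear from here.
Full Warm-up starts after Full Rehearsal ends.

no conflicts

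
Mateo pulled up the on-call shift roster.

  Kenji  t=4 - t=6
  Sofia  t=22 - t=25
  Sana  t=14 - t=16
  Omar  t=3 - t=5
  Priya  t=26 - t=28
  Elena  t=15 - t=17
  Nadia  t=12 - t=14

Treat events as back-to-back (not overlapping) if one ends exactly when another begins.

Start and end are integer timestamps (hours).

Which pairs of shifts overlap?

Elena & Sana, Kenji & Omar

Two intervals overlap when each starts before the other ends.
Sorted by start: Omar, Kenji, Nadia, Sana, Elena, Sofia, Priya.
Kenji starts before Omar ends → Omar and Kenji overlap.
Nadia starts after Omar ends, so Omar has no further overlaps.
Nadia starts after Kenji ends, so Kenji has no further overlaps.
Sana starts exactly when Nadia ends (back-to-back, no overlap), so Nadia has no further overlaps.
Elena starts before Sana ends → Sana and Elena overlap.
Sofia starts after Sana ends, so Sana has no further overlaps.
Sofia starts after Elena ends, so Elena has no further overlaps.
Priya starts after Sofia ends.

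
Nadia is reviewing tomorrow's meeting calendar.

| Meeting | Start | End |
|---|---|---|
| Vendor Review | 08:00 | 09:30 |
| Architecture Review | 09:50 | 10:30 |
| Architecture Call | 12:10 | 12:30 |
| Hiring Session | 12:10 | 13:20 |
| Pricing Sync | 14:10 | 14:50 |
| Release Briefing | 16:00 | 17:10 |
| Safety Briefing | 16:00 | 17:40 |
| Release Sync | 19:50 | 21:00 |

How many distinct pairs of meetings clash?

Sorted by start: Vendor Review, Architecture Review, Architecture Call, Hiring Session, Pricing Sync, Release Briefing, Safety Briefing, Release Sync.
Architecture Review starts after Vendor Review ends, so Vendor Review has no further overlaps.
Architecture Call starts after Architecture Review ends, so Architecture Review has no further overlaps.
Hiring Session starts before Architecture Call ends → Architecture Call and Hiring Session overlap.
Pricing Sync starts after Architecture Call ends, so Architecture Call has no further overlaps.
Pricing Sync starts after Hiring Session ends, so Hiring Session has no further overlaps.
Release Briefing starts after Pricing Sync ends, so Pricing Sync has no further overlaps.
Safety Briefing starts before Release Briefing ends → Release Briefing and Safety Briefing overlap.
Release Sync starts after Release Briefing ends.
Release Sync starts after Safety Briefing ends.
Overlapping pairs: Architecture Call & Hiring Session, Release Briefing & Safety Briefing — 2 in total.

2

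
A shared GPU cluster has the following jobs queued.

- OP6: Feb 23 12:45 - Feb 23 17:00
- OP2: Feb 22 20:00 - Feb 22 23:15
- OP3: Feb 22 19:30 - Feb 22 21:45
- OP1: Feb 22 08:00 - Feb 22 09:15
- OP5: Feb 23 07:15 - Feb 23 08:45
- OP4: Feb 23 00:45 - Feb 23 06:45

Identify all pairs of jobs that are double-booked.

OP2 & OP3

Sorted by start: OP1, OP3, OP2, OP4, OP5, OP6.
OP3 starts after OP1 ends; OP1 is clear from here.
OP2 starts before OP3 ends → OP3 and OP2 overlap.
OP4 starts after OP3 ends; OP3 is clear from here.
OP4 starts after OP2 ends; OP2 is clear from here.
OP5 starts after OP4 ends; OP4 is clear from here.
OP6 starts after OP5 ends.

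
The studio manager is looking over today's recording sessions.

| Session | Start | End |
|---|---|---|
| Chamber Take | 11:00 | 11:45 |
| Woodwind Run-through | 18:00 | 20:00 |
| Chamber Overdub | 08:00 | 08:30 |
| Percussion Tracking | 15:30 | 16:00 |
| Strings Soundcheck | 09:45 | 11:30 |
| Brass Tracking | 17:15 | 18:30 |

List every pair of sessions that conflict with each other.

Brass Tracking & Woodwind Run-through, Chamber Take & Strings Soundcheck

Sorted by start: Chamber Overdub, Strings Soundcheck, Chamber Take, Percussion Tracking, Brass Tracking, Woodwind Run-through.
Strings Soundcheck starts after Chamber Overdub ends; Chamber Overdub is clear from here.
Chamber Take starts before Strings Soundcheck ends → Strings Soundcheck and Chamber Take overlap.
Percussion Tracking starts after Strings Soundcheck ends; Strings Soundcheck is clear from here.
Percussion Tracking starts after Chamber Take ends; Chamber Take is clear from here.
Brass Tracking starts after Percussion Tracking ends; Percussion Tracking is clear from here.
Woodwind Run-through starts before Brass Tracking ends → Brass Tracking and Woodwind Run-through overlap.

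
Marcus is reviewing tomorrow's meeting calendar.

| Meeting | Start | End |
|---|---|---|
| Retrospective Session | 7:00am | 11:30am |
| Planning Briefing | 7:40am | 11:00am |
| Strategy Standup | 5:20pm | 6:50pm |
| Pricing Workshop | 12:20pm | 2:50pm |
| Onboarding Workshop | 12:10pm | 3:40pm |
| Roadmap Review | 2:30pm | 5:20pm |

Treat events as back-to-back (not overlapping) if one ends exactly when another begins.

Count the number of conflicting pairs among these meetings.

Check each pair: they overlap iff neither finishes before the other starts.
Sorted by start: Retrospective Session, Planning Briefing, Onboarding Workshop, Pricing Workshop, Roadmap Review, Strategy Standup.
Planning Briefing starts before Retrospective Session ends → Retrospective Session and Planning Briefing overlap.
Onboarding Workshop starts after Retrospective Session ends, so nothing later overlaps Retrospective Session either.
Onboarding Workshop starts after Planning Briefing ends, so nothing later overlaps Planning Briefing either.
Pricing Workshop starts before Onboarding Workshop ends → Onboarding Workshop and Pricing Workshop overlap.
Roadmap Review starts before Onboarding Workshop ends → Onboarding Workshop and Roadmap Review overlap.
Strategy Standup starts after Onboarding Workshop ends.
Roadmap Review starts before Pricing Workshop ends → Pricing Workshop and Roadmap Review overlap.
Strategy Standup starts after Pricing Workshop ends.
Strategy Standup starts exactly when Roadmap Review ends (back-to-back, no overlap).
Overlapping pairs: Onboarding Workshop & Pricing Workshop, Onboarding Workshop & Roadmap Review, Planning Briefing & Retrospective Session, Pricing Workshop & Roadmap Review — 4 in total.

4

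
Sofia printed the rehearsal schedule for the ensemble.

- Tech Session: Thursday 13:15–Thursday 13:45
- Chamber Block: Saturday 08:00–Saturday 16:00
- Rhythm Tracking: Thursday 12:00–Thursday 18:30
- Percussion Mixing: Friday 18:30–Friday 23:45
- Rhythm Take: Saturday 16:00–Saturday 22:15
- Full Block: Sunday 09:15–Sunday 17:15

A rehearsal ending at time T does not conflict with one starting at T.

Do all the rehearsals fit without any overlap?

Sorted by start: Rhythm Tracking, Tech Session, Percussion Mixing, Chamber Block, Rhythm Take, Full Block.
Tech Session starts before Rhythm Tracking ends → Rhythm Tracking and Tech Session overlap.
That's a conflict, so the schedule is not conflict-free.

No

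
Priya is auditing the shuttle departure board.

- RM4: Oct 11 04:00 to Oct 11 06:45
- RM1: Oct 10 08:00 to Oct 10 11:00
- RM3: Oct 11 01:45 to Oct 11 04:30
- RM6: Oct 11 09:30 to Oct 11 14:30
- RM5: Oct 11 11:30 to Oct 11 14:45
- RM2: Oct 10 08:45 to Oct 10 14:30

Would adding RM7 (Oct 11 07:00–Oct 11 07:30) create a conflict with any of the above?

No — it doesn't clash with anything

RM1: ends Oct 10 11:00 at or before RM7 starts Oct 11 07:00 → clear.
RM2: ends Oct 10 14:30 at or before RM7 starts Oct 11 07:00 → clear.
RM3: ends Oct 11 04:30 at or before RM7 starts Oct 11 07:00 → clear.
RM4: ends Oct 11 06:45 at or before RM7 starts Oct 11 07:00 → clear.
RM6: starts Oct 11 09:30 at or after RM7 ends Oct 11 07:30 → clear.
RM5: starts Oct 11 11:30 at or after RM7 ends Oct 11 07:30 → clear.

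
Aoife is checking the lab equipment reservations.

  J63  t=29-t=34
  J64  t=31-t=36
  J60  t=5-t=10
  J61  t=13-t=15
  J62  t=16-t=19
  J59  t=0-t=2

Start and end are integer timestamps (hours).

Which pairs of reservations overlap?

Sorted by start: J59, J60, J61, J62, J63, J64.
J60 starts after J59 ends; J59 is clear from here.
J61 starts after J60 ends; J60 is clear from here.
J62 starts after J61 ends; J61 is clear from here.
J63 starts after J62 ends; J62 is clear from here.
J64 starts before J63 ends → J63 and J64 overlap.

J63 & J64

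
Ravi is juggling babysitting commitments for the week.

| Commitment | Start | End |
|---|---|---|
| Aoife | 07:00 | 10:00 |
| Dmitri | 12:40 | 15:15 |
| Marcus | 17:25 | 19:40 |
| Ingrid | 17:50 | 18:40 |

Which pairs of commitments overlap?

Two intervals overlap when each starts before the other ends.
Sorted by start: Aoife, Dmitri, Marcus, Ingrid.
Dmitri starts after Aoife ends; Aoife is clear from here.
Marcus starts after Dmitri ends; Dmitri is clear from here.
Ingrid starts before Marcus ends → Marcus and Ingrid overlap.

Ingrid & Marcus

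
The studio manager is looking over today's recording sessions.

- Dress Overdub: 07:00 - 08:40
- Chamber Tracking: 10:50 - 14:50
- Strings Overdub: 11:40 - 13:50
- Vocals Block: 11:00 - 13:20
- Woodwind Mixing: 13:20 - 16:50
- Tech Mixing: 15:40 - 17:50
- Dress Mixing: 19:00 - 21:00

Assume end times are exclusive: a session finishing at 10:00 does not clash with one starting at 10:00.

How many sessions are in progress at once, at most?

Sweep the timeline, counting +1 at each start and −1 at each end (ends before starts at a tie):
07:00 start Dress Overdub → 1
08:40 end Dress Overdub → 0
10:50 start Chamber Tracking → 1
11:00 start Vocals Block → 2
11:40 start Strings Overdub → 3
13:20 end Vocals Block → 2
13:20 start Woodwind Mixing → 3
13:50 end Strings Overdub → 2
14:50 end Chamber Tracking → 1
15:40 start Tech Mixing → 2
16:50 end Woodwind Mixing → 1
17:50 end Tech Mixing → 0
19:00 start Dress Mixing → 1
21:00 end Dress Mixing → 0
Peak is 3, at 11:40 (Chamber Tracking, Strings Overdub, Vocals Block).

3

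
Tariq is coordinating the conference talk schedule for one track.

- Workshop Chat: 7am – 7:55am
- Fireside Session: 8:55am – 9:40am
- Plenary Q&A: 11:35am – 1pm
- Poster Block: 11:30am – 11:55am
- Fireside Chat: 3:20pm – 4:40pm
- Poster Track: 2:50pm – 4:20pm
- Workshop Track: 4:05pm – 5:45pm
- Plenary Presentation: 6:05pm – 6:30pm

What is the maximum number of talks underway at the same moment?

Walk through starts and ends in time order (an end at T is processed before a start at T):
7am start Workshop Chat → 1
7:55am end Workshop Chat → 0
8:55am start Fireside Session → 1
9:40am end Fireside Session → 0
11:30am start Poster Block → 1
11:35am start Plenary Q&A → 2
11:55am end Poster Block → 1
1pm end Plenary Q&A → 0
2:50pm start Poster Track → 1
3:20pm start Fireside Chat → 2
4:05pm start Workshop Track → 3
4:20pm end Poster Track → 2
4:40pm end Fireside Chat → 1
5:45pm end Workshop Track → 0
6:05pm start Plenary Presentation → 1
6:30pm end Plenary Presentation → 0
Peak is 3, at 4:05pm (Fireside Chat, Poster Track, Workshop Track).

3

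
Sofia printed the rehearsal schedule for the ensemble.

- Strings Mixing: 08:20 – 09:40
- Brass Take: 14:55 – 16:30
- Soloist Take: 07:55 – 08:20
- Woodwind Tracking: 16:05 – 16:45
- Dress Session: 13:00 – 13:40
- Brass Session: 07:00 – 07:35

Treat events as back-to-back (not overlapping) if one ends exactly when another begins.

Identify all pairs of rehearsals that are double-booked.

Brass Take & Woodwind Tracking

Sorted by start: Brass Session, Soloist Take, Strings Mixing, Dress Session, Brass Take, Woodwind Tracking.
Soloist Take starts after Brass Session ends — done with Brass Session.
Strings Mixing starts exactly when Soloist Take ends (back-to-back, no overlap) — done with Soloist Take.
Dress Session starts after Strings Mixing ends — done with Strings Mixing.
Brass Take starts after Dress Session ends — done with Dress Session.
Woodwind Tracking starts before Brass Take ends → Brass Take and Woodwind Tracking overlap.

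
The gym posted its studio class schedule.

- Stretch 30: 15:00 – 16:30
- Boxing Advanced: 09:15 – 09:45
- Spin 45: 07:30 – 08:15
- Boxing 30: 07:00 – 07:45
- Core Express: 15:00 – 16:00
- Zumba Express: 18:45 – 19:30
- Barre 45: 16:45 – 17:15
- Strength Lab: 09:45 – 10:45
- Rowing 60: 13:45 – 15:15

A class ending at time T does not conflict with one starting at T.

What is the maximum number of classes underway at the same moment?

Walk through starts and ends in time order (an end at T is processed before a start at T):
07:00 start Boxing 30 → 1
07:30 start Spin 45 → 2
07:45 end Boxing 30 → 1
08:15 end Spin 45 → 0
09:15 start Boxing Advanced → 1
09:45 end Boxing Advanced → 0
09:45 start Strength Lab → 1
10:45 end Strength Lab → 0
13:45 start Rowing 60 → 1
15:00 start Core Express → 2
15:00 start Stretch 30 → 3
15:15 end Rowing 60 → 2
16:00 end Core Express → 1
16:30 end Stretch 30 → 0
16:45 start Barre 45 → 1
17:15 end Barre 45 → 0
18:45 start Zumba Express → 1
19:30 end Zumba Express → 0
Peak is 3, at 15:00 (Core Express, Rowing 60, Stretch 30).

3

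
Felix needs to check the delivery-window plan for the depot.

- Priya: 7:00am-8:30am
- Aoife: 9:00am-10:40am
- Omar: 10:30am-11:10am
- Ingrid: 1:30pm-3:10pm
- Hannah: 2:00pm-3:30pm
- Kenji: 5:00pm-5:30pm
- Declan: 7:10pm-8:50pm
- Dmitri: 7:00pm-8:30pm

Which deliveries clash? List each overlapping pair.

Aoife & Omar, Declan & Dmitri, Hannah & Ingrid

Sorted by start: Priya, Aoife, Omar, Ingrid, Hannah, Kenji, Dmitri, Declan.
Aoife starts after Priya ends, so Priya has no further overlaps.
Omar starts before Aoife ends → Aoife and Omar overlap.
Ingrid starts after Aoife ends, so Aoife has no further overlaps.
Ingrid starts after Omar ends, so Omar has no further overlaps.
Hannah starts before Ingrid ends → Ingrid and Hannah overlap.
Kenji starts after Ingrid ends, so Ingrid has no further overlaps.
Kenji starts after Hannah ends, so Hannah has no further overlaps.
Dmitri starts after Kenji ends, so Kenji has no further overlaps.
Declan starts before Dmitri ends → Dmitri and Declan overlap.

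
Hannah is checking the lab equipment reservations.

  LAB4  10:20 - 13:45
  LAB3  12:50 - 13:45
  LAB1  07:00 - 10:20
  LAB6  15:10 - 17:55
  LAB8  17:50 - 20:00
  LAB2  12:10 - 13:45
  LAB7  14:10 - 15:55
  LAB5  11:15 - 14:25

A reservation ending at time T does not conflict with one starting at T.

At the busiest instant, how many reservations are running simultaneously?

Sort all start/end points and keep a running count:
07:00 start LAB1 → 1
10:20 end LAB1 → 0
10:20 start LAB4 → 1
11:15 start LAB5 → 2
12:10 start LAB2 → 3
12:50 start LAB3 → 4
13:45 end LAB2 → 3
13:45 end LAB3 → 2
13:45 end LAB4 → 1
14:10 start LAB7 → 2
14:25 end LAB5 → 1
15:10 start LAB6 → 2
15:55 end LAB7 → 1
17:50 start LAB8 → 2
17:55 end LAB6 → 1
20:00 end LAB8 → 0
Peak is 4, at 12:50 (LAB2, LAB3, LAB4, LAB5).

4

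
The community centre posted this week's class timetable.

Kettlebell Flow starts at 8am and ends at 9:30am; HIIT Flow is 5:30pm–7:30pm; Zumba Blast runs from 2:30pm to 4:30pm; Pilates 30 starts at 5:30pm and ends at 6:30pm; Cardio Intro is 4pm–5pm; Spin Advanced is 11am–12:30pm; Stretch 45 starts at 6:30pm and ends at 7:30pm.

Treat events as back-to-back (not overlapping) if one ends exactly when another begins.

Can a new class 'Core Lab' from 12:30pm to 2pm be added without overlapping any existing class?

Yes — the slot is free

Kettlebell Flow: ends 9:30am at or before Core Lab starts 12:30pm → clear.
Spin Advanced: ends 12:30pm at or before Core Lab starts 12:30pm → clear.
Zumba Blast: starts 2:30pm at or after Core Lab ends 2pm → clear.
Cardio Intro: starts 4pm at or after Core Lab ends 2pm → clear.
Pilates 30: starts 5:30pm at or after Core Lab ends 2pm → clear.
HIIT Flow: starts 5:30pm at or after Core Lab ends 2pm → clear.
Stretch 45: starts 6:30pm at or after Core Lab ends 2pm → clear.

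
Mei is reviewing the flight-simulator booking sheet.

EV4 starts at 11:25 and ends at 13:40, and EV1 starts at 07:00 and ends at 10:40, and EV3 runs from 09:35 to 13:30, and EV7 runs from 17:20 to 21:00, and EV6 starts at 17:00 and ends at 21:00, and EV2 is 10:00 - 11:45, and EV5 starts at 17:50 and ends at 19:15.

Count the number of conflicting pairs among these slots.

Sorted by start: EV1, EV3, EV2, EV4, EV6, EV7, EV5.
EV3 starts before EV1 ends → EV1 and EV3 overlap.
EV2 starts before EV1 ends → EV1 and EV2 overlap.
EV4 starts after EV1 ends; EV1 is clear from here.
EV2 starts before EV3 ends → EV3 and EV2 overlap.
EV4 starts before EV3 ends → EV3 and EV4 overlap.
EV6 starts after EV3 ends; EV3 is clear from here.
EV4 starts before EV2 ends → EV2 and EV4 overlap.
EV6 starts after EV2 ends; EV2 is clear from here.
EV6 starts after EV4 ends; EV4 is clear from here.
EV7 starts before EV6 ends → EV6 and EV7 overlap.
EV5 starts before EV6 ends → EV6 and EV5 overlap.
EV5 starts before EV7 ends → EV7 and EV5 overlap.
Overlapping pairs: EV1 & EV2, EV1 & EV3, EV2 & EV3, EV2 & EV4, EV3 & EV4, EV5 & EV6, EV5 & EV7, EV6 & EV7 — 8 in total.

8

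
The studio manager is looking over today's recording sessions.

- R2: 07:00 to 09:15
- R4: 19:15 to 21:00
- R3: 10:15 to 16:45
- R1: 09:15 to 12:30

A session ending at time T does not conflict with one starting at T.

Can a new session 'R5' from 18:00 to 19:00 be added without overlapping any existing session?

R2: ends 09:15 at or before R5 starts 18:00 → clear.
R1: ends 12:30 at or before R5 starts 18:00 → clear.
R3: ends 16:45 at or before R5 starts 18:00 → clear.
R4: starts 19:15 at or after R5 ends 19:00 → clear.

Yes — the slot is free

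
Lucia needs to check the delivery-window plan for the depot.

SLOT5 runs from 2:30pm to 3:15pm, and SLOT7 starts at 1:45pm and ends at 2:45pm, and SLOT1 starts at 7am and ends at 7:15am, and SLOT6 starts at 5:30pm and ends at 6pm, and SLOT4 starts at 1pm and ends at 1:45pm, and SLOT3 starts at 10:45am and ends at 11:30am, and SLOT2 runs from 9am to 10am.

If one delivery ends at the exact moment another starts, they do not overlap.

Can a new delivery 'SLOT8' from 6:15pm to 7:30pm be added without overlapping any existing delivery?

Yes — the slot is free

SLOT1: ends 7:15am at or before SLOT8 starts 6:15pm → clear.
SLOT2: ends 10am at or before SLOT8 starts 6:15pm → clear.
SLOT3: ends 11:30am at or before SLOT8 starts 6:15pm → clear.
SLOT4: ends 1:45pm at or before SLOT8 starts 6:15pm → clear.
SLOT7: ends 2:45pm at or before SLOT8 starts 6:15pm → clear.
SLOT5: ends 3:15pm at or before SLOT8 starts 6:15pm → clear.
SLOT6: ends 6pm at or before SLOT8 starts 6:15pm → clear.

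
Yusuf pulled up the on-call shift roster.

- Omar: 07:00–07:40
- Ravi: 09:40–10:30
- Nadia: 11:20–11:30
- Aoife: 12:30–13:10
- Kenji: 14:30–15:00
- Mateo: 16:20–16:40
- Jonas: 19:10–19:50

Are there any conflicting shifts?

Two intervals overlap when each starts before the other ends.
Sorted by start: Omar, Ravi, Nadia, Aoife, Kenji, Mateo, Jonas.
Ravi starts after Omar ends, so nothing later overlaps Omar either.
Nadia starts after Ravi ends, so nothing later overlaps Ravi either.
Aoife starts after Nadia ends, so nothing later overlaps Nadia either.
Kenji starts after Aoife ends, so nothing later overlaps Aoife either.
Mateo starts after Kenji ends, so nothing later overlaps Kenji either.
Jonas starts after Mateo ends.
Every pair is clear; the schedule has no overlaps.

No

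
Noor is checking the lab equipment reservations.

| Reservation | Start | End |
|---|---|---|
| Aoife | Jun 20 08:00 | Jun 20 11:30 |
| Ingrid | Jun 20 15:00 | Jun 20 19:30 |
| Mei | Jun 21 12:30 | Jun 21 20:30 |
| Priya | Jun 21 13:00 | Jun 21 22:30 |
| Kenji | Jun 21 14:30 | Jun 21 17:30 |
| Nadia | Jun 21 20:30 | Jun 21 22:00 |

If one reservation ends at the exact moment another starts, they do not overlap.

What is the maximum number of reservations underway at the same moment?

3

Sort all start/end points and keep a running count:
Jun 20 08:00 start Aoife → 1
Jun 20 11:30 end Aoife → 0
Jun 20 15:00 start Ingrid → 1
Jun 20 19:30 end Ingrid → 0
Jun 21 12:30 start Mei → 1
Jun 21 13:00 start Priya → 2
Jun 21 14:30 start Kenji → 3
Jun 21 17:30 end Kenji → 2
Jun 21 20:30 end Mei → 1
Jun 21 20:30 start Nadia → 2
Jun 21 22:00 end Nadia → 1
Jun 21 22:30 end Priya → 0
Peak is 3, at Jun 21 14:30 (Kenji, Mei, Priya).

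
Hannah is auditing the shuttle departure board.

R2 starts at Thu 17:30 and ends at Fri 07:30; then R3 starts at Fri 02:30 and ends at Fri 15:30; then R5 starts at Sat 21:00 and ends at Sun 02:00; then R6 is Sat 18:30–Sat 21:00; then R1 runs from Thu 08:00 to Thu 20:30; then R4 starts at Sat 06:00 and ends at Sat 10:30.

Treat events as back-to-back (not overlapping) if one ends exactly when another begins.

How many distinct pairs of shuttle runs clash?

Two intervals overlap when each starts before the other ends.
Sorted by start: R1, R2, R3, R4, R6, R5.
R2 starts before R1 ends → R1 and R2 overlap.
R3 starts after R1 ends; R1 is clear from here.
R3 starts before R2 ends → R2 and R3 overlap.
R4 starts after R2 ends; R2 is clear from here.
R4 starts after R3 ends; R3 is clear from here.
R6 starts after R4 ends; R4 is clear from here.
R5 starts exactly when R6 ends (back-to-back, no overlap).
Overlapping pairs: R1 & R2, R2 & R3 — 2 in total.

2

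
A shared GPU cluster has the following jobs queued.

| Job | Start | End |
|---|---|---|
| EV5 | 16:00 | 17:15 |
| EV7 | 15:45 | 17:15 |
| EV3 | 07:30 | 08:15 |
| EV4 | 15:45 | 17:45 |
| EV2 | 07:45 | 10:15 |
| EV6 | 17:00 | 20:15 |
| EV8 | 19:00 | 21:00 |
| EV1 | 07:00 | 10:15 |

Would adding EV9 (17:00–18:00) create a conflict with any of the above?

EV1: ends 10:15 at or before EV9 starts 17:00 → clear.
EV3: ends 08:15 at or before EV9 starts 17:00 → clear.
EV2: ends 10:15 at or before EV9 starts 17:00 → clear.
EV4: starts 15:45 before EV9 ends 18:00, and ends 17:45 after EV9 starts 17:00 → overlap.
EV7: starts 15:45 before EV9 ends 18:00, and ends 17:15 after EV9 starts 17:00 → overlap.
EV5: starts 16:00 before EV9 ends 18:00, and ends 17:15 after EV9 starts 17:00 → overlap.
EV6: starts 17:00 before EV9 ends 18:00, and ends 20:15 after EV9 starts 17:00 → overlap.
EV8: starts 19:00 at or after EV9 ends 18:00 → clear.
EV9 overlaps EV4, EV5, EV6, EV7.

Yes — it overlaps EV4, EV5, EV6, EV7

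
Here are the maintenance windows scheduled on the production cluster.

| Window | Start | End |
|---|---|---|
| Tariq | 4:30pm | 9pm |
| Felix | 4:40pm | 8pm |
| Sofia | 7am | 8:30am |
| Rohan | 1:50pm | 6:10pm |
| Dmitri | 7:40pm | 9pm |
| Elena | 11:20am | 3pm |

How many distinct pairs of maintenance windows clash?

6

Sorted by start: Sofia, Elena, Rohan, Tariq, Felix, Dmitri.
Elena starts after Sofia ends, so Sofia has no further overlaps.
Rohan starts before Elena ends → Elena and Rohan overlap.
Tariq starts after Elena ends, so Elena has no further overlaps.
Tariq starts before Rohan ends → Rohan and Tariq overlap.
Felix starts before Rohan ends → Rohan and Felix overlap.
Dmitri starts after Rohan ends.
Felix starts before Tariq ends → Tariq and Felix overlap.
Dmitri starts before Tariq ends → Tariq and Dmitri overlap.
Dmitri starts before Felix ends → Felix and Dmitri overlap.
Overlapping pairs: Dmitri & Felix, Dmitri & Tariq, Elena & Rohan, Felix & Rohan, Felix & Tariq, Rohan & Tariq — 6 in total.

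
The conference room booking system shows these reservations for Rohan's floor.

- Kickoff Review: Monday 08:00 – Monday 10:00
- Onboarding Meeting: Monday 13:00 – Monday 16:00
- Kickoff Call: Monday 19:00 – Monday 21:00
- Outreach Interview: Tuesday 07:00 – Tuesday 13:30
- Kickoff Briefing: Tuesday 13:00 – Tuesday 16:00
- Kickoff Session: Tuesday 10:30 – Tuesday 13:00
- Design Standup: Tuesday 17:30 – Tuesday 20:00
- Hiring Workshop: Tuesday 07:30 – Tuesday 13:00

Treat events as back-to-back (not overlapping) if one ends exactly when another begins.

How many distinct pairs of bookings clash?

4

Sorted by start: Kickoff Review, Onboarding Meeting, Kickoff Call, Outreach Interview, Hiring Workshop, Kickoff Session, Kickoff Briefing, Design Standup.
Onboarding Meeting starts after Kickoff Review ends; Kickoff Review is clear from here.
Kickoff Call starts after Onboarding Meeting ends; Onboarding Meeting is clear from here.
Outreach Interview starts after Kickoff Call ends; Kickoff Call is clear from here.
Hiring Workshop starts before Outreach Interview ends → Outreach Interview and Hiring Workshop overlap.
Kickoff Session starts before Outreach Interview ends → Outreach Interview and Kickoff Session overlap.
Kickoff Briefing starts before Outreach Interview ends → Outreach Interview and Kickoff Briefing overlap.
Design Standup starts after Outreach Interview ends.
Kickoff Session starts before Hiring Workshop ends → Hiring Workshop and Kickoff Session overlap.
Kickoff Briefing starts exactly when Hiring Workshop ends (back-to-back, no overlap); Hiring Workshop is clear from here.
Kickoff Briefing starts exactly when Kickoff Session ends (back-to-back, no overlap); Kickoff Session is clear from here.
Design Standup starts after Kickoff Briefing ends.
Overlapping pairs: Hiring Workshop & Kickoff Session, Hiring Workshop & Outreach Interview, Kickoff Briefing & Outreach Interview, Kickoff Session & Outreach Interview — 4 in total.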